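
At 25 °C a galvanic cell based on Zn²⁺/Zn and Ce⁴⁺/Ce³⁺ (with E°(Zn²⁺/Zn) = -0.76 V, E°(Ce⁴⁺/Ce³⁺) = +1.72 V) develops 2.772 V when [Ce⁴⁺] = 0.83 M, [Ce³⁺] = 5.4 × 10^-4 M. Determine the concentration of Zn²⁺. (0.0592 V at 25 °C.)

From the Nernst equation, log Q = n(E° − E)/0.0592 = 2(2.48 − 2.772)/0.0592 = -9.865, so Q = 1.37 × 10^-10.
With Q = [Zn²⁺]·[Ce³⁺]^2/[Ce⁴⁺]^2 and the known concentrations, [Zn²⁺] in the numerator gives [Zn²⁺] = 3.2 × 10^-4 M.

3.2 × 10^-4 M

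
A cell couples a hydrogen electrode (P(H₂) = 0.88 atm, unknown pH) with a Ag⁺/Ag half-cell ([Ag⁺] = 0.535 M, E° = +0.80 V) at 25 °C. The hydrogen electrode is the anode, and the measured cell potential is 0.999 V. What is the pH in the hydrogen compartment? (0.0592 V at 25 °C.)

pH = 3.66

E°_cell = 0.80 V and n = 2.
log Q = n(E° − E)/0.0592 = 2×(0.80 − 0.999)/0.0592 = -6.723.
With Q = [H⁺]^2 / ([Ag⁺]^2·P(H₂)), solving for [H⁺] gives log[H⁺] = -3.661, so pH = 3.66.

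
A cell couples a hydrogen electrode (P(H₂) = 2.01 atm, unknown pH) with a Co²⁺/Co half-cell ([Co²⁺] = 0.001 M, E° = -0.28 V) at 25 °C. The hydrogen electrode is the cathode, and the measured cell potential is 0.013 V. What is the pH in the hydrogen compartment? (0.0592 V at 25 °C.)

E°_cell = 0.28 V and n = 2.
log Q = n(E° − E)/0.0592 = 2×(0.28 − 0.013)/0.0592 = 9.020.
With Q = [Co²⁺]·P(H₂) / [H⁺]^2, solving for [H⁺] gives log[H⁺] = -5.859, so pH = 5.86.

pH = 5.86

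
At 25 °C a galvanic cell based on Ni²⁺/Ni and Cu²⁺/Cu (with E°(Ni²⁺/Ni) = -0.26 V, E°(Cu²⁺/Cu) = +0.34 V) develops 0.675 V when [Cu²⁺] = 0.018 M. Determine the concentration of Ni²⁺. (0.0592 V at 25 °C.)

From the Nernst equation, log Q = n(E° − E)/0.0592 = 2(0.60 − 0.675)/0.0592 = -2.534, so Q = 0.00293.
With Q = [Ni²⁺]/[Cu²⁺] and the known concentrations, [Ni²⁺] in the numerator gives [Ni²⁺] = 5.3 × 10^-5 M.

5.3 × 10^-5 M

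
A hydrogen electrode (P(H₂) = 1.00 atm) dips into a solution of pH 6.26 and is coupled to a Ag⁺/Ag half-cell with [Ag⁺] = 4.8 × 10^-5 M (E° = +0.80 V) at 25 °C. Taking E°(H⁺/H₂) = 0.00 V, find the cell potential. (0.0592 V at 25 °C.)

0.91 V

The Ag⁺/Ag couple is the cathode, so E°_cell = 0.80 V; n = 2.
[H⁺] = 10^(−6.26) = 5.5 × 10^-7 M, and Q = [H⁺]^2 / ([Ag⁺]^2·P(H₂)) = 1.31 × 10^-4.
E = E° − (0.0592/2) log Q = 0.80 − (0.0592/2)(-3.882) = 0.915 V.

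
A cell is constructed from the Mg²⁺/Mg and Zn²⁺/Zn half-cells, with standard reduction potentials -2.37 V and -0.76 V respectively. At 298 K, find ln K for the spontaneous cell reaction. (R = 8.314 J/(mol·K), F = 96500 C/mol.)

E°_cell = -0.76 − (-2.37) = 1.61 V, with n = 2 electrons transferred.
At equilibrium E = 0, so the Nernst equation gives ln K = nFE°/RT = (2)(96500)(1.61)/((8.314)(298)) = 125.42.

ln K = 125.4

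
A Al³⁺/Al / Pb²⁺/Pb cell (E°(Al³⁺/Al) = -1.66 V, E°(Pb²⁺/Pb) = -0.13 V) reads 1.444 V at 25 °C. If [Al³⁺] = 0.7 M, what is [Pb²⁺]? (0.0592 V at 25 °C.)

From the Nernst equation, log Q = n(E° − E)/0.0592 = 6(1.53 − 1.444)/0.0592 = 8.716, so Q = 5.2 × 10^8.
With Q = [Al³⁺]^2/[Pb²⁺]^3 and the known concentrations, [Pb²⁺]^3 in the denominator gives [Pb²⁺] = 9.8 × 10^-4 M.

9.8 × 10^-4 M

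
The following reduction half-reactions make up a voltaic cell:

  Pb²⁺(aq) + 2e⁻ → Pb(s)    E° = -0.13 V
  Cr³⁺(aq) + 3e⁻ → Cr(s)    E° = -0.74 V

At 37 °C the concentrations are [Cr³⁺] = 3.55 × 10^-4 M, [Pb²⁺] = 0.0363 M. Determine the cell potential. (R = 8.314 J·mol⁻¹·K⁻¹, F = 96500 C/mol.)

The Pb²⁺/Pb couple has the higher reduction potential and acts as the cathode, so E°_cell = -0.13 − (-0.74) = 0.61 V.
Balancing electrons gives n = 6; the reaction quotient is Q = [Cr³⁺]^2/[Pb²⁺]^3 = 0.00263.
E = E° − (RT/nF) ln Q = 0.61 − (8.314×310)/(6×96500) × (-5.939) = 0.610 + 0.026 = 0.636 V.

0.636 V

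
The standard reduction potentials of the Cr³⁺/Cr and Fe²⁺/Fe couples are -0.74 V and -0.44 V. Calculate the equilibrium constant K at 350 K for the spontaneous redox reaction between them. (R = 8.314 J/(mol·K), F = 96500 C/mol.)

8.4 × 10^25

E°_cell = -0.44 − (-0.74) = 0.30 V, with n = 6 electrons transferred.
At equilibrium E = 0, so the Nernst equation gives ln K = nFE°/RT = (6)(96500)(0.30)/((8.314)(350)) = 59.69.
K = e^59.69 = 8.4 × 10^25.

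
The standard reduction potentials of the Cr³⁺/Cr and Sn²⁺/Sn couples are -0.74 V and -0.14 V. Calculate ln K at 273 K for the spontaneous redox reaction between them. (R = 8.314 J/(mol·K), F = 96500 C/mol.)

ln K = 153.1

E°_cell = -0.14 − (-0.74) = 0.60 V, with n = 6 electrons transferred.
At equilibrium E = 0, so the Nernst equation gives ln K = nFE°/RT = (6)(96500)(0.60)/((8.314)(273)) = 153.06.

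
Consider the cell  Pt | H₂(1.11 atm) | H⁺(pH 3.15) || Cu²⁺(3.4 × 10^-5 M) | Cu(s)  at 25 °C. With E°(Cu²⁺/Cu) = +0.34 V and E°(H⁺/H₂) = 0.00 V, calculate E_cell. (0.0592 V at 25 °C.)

0.40 V

The Cu²⁺/Cu couple is the cathode, so E°_cell = 0.34 V; n = 2.
[H⁺] = 10^(−3.15) = 7.1 × 10^-4 M, and Q = [H⁺]^2 / ([Cu²⁺]·P(H₂)) = 0.0133.
E = E° − (0.0592/2) log Q = 0.34 − (0.0592/2)(-1.877) = 0.396 V.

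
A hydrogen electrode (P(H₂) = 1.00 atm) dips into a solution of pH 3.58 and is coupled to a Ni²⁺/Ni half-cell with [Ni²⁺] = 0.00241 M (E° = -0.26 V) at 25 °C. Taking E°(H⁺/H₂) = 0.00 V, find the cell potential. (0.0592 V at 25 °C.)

0.13 V

The hydrogen couple is the cathode, so E°_cell = 0.26 V; n = 2.
[H⁺] = 10^(−3.58) = 2.6 × 10^-4 M, and Q = [Ni²⁺]·P(H₂) / [H⁺]^2 = 3.48 × 10^4.
E = E° − (0.0592/2) log Q = 0.26 − (0.0592/2)(4.542) = 0.126 V.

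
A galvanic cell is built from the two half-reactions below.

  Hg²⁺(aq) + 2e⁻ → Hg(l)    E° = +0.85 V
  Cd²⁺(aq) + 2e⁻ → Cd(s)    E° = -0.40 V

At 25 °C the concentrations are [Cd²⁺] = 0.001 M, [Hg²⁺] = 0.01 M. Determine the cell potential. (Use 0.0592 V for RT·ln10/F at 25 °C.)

The Hg²⁺/Hg couple has the higher reduction potential and acts as the cathode, so E°_cell = +0.85 − (-0.40) = 1.25 V.
Balancing electrons gives n = 2; the reaction quotient is Q = [Cd²⁺]/[Hg²⁺] = 0.100.
At 25 °C, E = E° − (0.0592/n) log Q = 1.25 − (0.0592/2)(-1.000) = 1.250 + 0.030 = 1.280 V.

1.28 V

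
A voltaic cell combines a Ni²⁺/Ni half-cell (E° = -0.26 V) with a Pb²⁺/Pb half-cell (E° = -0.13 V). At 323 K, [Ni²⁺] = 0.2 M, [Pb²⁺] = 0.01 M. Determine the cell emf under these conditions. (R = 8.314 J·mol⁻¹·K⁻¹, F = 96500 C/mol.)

The Pb²⁺/Pb couple has the higher reduction potential and acts as the cathode, so E°_cell = -0.13 − (-0.26) = 0.13 V.
Balancing electrons gives n = 2; the reaction quotient is Q = [Ni²⁺]/[Pb²⁺] = 20.0.
E = E° − (RT/nF) ln Q = 0.13 − (8.314×323)/(2×96500) × (2.996) = 0.130 − 0.042 = 0.088 V.

0.088 V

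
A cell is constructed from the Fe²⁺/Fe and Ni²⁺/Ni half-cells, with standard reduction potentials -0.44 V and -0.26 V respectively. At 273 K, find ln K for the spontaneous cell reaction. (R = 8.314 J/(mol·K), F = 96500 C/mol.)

ln K = 15.3

E°_cell = -0.26 − (-0.44) = 0.18 V, with n = 2 electrons transferred.
At equilibrium E = 0, so the Nernst equation gives ln K = nFE°/RT = (2)(96500)(0.18)/((8.314)(273)) = 15.31.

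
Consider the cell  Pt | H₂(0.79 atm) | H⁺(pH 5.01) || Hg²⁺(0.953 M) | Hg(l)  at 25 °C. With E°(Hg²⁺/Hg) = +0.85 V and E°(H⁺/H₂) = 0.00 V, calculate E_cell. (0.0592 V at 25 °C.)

1.14 V

The Hg²⁺/Hg couple is the cathode, so E°_cell = 0.85 V; n = 2.
[H⁺] = 10^(−5.01) = 9.8 × 10^-6 M, and Q = [H⁺]^2 / ([Hg²⁺]·P(H₂)) = 1.27 × 10^-10.
E = E° − (0.0592/2) log Q = 0.85 − (0.0592/2)(-9.897) = 1.143 V.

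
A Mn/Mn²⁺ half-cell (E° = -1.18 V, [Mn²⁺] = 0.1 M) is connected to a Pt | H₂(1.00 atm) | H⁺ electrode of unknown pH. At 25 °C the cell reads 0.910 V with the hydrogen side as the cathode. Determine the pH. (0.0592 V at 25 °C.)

pH = 5.06

E°_cell = 1.18 V and n = 2.
log Q = n(E° − E)/0.0592 = 2×(1.18 − 0.910)/0.0592 = 9.122.
With Q = [Mn²⁺]·P(H₂) / [H⁺]^2, solving for [H⁺] gives log[H⁺] = -5.061, so pH = 5.06.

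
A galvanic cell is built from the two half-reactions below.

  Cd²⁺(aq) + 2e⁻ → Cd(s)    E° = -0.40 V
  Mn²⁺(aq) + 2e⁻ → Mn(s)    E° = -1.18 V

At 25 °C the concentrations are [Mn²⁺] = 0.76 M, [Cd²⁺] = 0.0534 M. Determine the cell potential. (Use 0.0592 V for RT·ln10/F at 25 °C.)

The Cd²⁺/Cd couple has the higher reduction potential and acts as the cathode, so E°_cell = -0.40 − (-1.18) = 0.78 V.
Balancing electrons gives n = 2; the reaction quotient is Q = [Mn²⁺]/[Cd²⁺] = 14.2.
At 25 °C, E = E° − (0.0592/n) log Q = 0.78 − (0.0592/2)(1.153) = 0.780 − 0.034 = 0.746 V.

0.746 V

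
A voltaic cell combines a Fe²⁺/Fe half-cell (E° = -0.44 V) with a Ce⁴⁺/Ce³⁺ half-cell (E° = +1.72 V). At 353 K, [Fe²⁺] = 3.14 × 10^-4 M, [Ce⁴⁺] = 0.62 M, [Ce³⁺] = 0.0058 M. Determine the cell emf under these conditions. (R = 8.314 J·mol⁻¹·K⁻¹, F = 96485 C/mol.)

The Ce⁴⁺/Ce³⁺ couple has the higher reduction potential and acts as the cathode, so E°_cell = +1.72 − (-0.44) = 2.16 V.
Balancing electrons gives n = 2; the reaction quotient is Q = [Fe²⁺]·[Ce³⁺]^2/[Ce⁴⁺]^2 = 2.75 × 10^-8.
E = E° − (RT/nF) ln Q = 2.16 − (8.314×353)/(2×96485) × (-17.410) = 2.160 + 0.265 = 2.425 V.

2.42 V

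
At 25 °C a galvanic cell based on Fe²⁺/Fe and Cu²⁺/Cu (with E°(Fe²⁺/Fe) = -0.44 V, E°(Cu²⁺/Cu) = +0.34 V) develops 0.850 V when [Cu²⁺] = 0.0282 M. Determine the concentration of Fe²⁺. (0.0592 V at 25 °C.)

1.2 × 10^-4 M

From the Nernst equation, log Q = n(E° − E)/0.0592 = 2(0.78 − 0.850)/0.0592 = -2.365, so Q = 0.00432.
With Q = [Fe²⁺]/[Cu²⁺] and the known concentrations, [Fe²⁺] in the numerator gives [Fe²⁺] = 1.2 × 10^-4 M.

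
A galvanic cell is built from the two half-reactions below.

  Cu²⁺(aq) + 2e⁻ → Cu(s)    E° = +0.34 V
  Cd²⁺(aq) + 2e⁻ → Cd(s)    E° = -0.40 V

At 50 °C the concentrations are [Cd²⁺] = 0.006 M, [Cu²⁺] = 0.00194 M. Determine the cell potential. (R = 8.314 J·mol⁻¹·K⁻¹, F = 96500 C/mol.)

0.724 V

The Cu²⁺/Cu couple has the higher reduction potential and acts as the cathode, so E°_cell = +0.34 − (-0.40) = 0.74 V.
Balancing electrons gives n = 2; the reaction quotient is Q = [Cd²⁺]/[Cu²⁺] = 3.09.
E = E° − (RT/nF) ln Q = 0.74 − (8.314×323)/(2×96500) × (1.129) = 0.740 − 0.016 = 0.724 V.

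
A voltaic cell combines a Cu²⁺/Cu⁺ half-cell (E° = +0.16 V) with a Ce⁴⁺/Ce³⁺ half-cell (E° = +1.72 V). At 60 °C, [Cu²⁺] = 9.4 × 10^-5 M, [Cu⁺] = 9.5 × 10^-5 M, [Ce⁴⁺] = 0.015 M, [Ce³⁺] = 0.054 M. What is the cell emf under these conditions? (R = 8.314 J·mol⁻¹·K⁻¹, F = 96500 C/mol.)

The Ce⁴⁺/Ce³⁺ couple has the higher reduction potential and acts as the cathode, so E°_cell = +1.72 − (+0.16) = 1.56 V.
Balancing electrons gives n = 1; the reaction quotient is Q = [Cu²⁺]·[Ce³⁺]/([Cu⁺]·[Ce⁴⁺]) = 3.56.
E = E° − (RT/nF) ln Q = 1.56 − (8.314×333)/(1×96500) × (1.270) = 1.560 − 0.036 = 1.524 V.

1.52 V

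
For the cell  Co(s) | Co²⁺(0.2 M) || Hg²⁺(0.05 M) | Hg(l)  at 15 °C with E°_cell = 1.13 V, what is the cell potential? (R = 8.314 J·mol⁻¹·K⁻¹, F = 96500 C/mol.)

1.11 V

Balancing electrons gives n = 2; the reaction quotient is Q = [Co²⁺]/[Hg²⁺] = 4.00.
E = E° − (RT/nF) ln Q = 1.13 − (8.314×288)/(2×96500) × (1.386) = 1.130 − 0.017 = 1.113 V.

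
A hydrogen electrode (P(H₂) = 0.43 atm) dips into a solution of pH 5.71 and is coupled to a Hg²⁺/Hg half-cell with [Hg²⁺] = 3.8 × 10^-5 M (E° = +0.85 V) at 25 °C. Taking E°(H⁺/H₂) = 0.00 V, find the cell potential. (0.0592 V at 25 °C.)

The Hg²⁺/Hg couple is the cathode, so E°_cell = 0.85 V; n = 2.
[H⁺] = 10^(−5.71) = 1.9 × 10^-6 M, and Q = [H⁺]^2 / ([Hg²⁺]·P(H₂)) = 2.33 × 10^-7.
E = E° − (0.0592/2) log Q = 0.85 − (0.0592/2)(-6.633) = 1.046 V.

1.05 V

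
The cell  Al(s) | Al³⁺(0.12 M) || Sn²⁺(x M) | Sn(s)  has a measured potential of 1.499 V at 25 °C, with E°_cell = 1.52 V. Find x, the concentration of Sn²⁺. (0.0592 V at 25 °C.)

0.047 M

From the Nernst equation, log Q = n(E° − E)/0.0592 = 6(1.52 − 1.499)/0.0592 = 2.128, so Q = 134.
With Q = [Al³⁺]^2/[Sn²⁺]^3 and the known concentrations, [Sn²⁺]^3 in the denominator gives [Sn²⁺] = 0.047 M.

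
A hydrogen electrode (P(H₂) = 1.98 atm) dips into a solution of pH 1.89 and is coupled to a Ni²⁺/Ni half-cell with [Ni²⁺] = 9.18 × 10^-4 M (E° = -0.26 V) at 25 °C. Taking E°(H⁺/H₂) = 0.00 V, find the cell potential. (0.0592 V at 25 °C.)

0.23 V

The hydrogen couple is the cathode, so E°_cell = 0.26 V; n = 2.
[H⁺] = 10^(−1.89) = 0.013 M, and Q = [Ni²⁺]·P(H₂) / [H⁺]^2 = 11.0.
E = E° − (0.0592/2) log Q = 0.26 − (0.0592/2)(1.040) = 0.229 V.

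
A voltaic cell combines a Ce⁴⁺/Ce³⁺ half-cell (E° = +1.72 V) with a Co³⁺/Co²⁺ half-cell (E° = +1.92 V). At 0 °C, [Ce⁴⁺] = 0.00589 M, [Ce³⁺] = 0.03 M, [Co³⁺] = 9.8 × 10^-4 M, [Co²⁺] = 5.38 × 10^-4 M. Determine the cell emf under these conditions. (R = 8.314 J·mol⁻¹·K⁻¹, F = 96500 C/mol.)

The Co³⁺/Co²⁺ couple has the higher reduction potential and acts as the cathode, so E°_cell = +1.92 − (+1.72) = 0.20 V.
Balancing electrons gives n = 1; the reaction quotient is Q = [Ce⁴⁺]·[Co²⁺]/([Ce³⁺]·[Co³⁺]) = 0.108.
E = E° − (RT/nF) ln Q = 0.20 − (8.314×273)/(1×96500) × (-2.228) = 0.200 + 0.052 = 0.252 V.

0.252 V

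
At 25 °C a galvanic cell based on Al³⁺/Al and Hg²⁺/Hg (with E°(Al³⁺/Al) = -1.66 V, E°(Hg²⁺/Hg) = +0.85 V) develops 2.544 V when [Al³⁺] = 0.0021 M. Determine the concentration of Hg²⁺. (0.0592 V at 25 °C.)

From the Nernst equation, log Q = n(E° − E)/0.0592 = 6(2.51 − 2.544)/0.0592 = -3.446, so Q = 3.58 × 10^-4.
With Q = [Al³⁺]^2/[Hg²⁺]^3 and the known concentrations, [Hg²⁺]^3 in the denominator gives [Hg²⁺] = 0.23 M.

0.23 M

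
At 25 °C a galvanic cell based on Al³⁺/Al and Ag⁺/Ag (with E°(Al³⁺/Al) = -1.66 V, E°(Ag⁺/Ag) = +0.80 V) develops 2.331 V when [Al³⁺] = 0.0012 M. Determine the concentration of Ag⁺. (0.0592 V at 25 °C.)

7 × 10^-4 M

From the Nernst equation, log Q = n(E° − E)/0.0592 = 3(2.46 − 2.331)/0.0592 = 6.537, so Q = 3.44 × 10^6.
With Q = [Al³⁺]/[Ag⁺]^3 and the known concentrations, [Ag⁺]^3 in the denominator gives [Ag⁺] = 7 × 10^-4 M.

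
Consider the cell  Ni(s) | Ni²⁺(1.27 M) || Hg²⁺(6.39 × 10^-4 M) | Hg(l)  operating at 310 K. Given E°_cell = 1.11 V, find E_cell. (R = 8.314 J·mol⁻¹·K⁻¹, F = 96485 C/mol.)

Balancing electrons gives n = 2; the reaction quotient is Q = [Ni²⁺]/[Hg²⁺] = 1990.
E = E° − (RT/nF) ln Q = 1.11 − (8.314×310)/(2×96485) × (7.595) = 1.110 − 0.101 = 1.009 V.

1.01 V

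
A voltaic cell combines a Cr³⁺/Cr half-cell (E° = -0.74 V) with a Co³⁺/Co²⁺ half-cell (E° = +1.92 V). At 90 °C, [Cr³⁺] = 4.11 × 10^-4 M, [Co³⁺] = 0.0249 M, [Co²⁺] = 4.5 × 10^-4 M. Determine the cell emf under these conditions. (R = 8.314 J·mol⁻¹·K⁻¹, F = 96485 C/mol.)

The Co³⁺/Co²⁺ couple has the higher reduction potential and acts as the cathode, so E°_cell = +1.92 − (-0.74) = 2.66 V.
Balancing electrons gives n = 3; the reaction quotient is Q = [Cr³⁺]·[Co²⁺]^3/[Co³⁺]^3 = 2.43 × 10^-9.
E = E° − (RT/nF) ln Q = 2.66 − (8.314×363)/(3×96485) × (-19.837) = 2.660 + 0.207 = 2.867 V.

2.87 V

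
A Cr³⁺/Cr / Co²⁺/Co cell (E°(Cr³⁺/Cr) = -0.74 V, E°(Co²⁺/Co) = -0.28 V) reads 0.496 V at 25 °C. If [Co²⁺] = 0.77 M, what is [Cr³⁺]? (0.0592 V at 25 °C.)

0.01 M

From the Nernst equation, log Q = n(E° − E)/0.0592 = 6(0.46 − 0.496)/0.0592 = -3.649, so Q = 2.25 × 10^-4.
With Q = [Cr³⁺]^2/[Co²⁺]^3 and the known concentrations, [Cr³⁺]^2 in the numerator gives [Cr³⁺] = 0.01 M.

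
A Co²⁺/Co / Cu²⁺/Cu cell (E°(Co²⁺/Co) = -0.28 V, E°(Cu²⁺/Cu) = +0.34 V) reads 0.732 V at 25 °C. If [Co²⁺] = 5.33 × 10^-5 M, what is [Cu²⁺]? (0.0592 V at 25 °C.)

0.32 M

From the Nernst equation, log Q = n(E° − E)/0.0592 = 2(0.62 − 0.732)/0.0592 = -3.784, so Q = 1.65 × 10^-4.
With Q = [Co²⁺]/[Cu²⁺] and the known concentrations, [Cu²⁺] in the denominator gives [Cu²⁺] = 0.32 M.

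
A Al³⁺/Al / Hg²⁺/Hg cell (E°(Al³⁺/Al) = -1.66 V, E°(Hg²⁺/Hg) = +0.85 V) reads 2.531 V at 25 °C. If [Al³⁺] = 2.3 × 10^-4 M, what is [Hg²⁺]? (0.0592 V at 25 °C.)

0.019 M

From the Nernst equation, log Q = n(E° − E)/0.0592 = 6(2.51 − 2.531)/0.0592 = -2.128, so Q = 0.00744.
With Q = [Al³⁺]^2/[Hg²⁺]^3 and the known concentrations, [Hg²⁺]^3 in the denominator gives [Hg²⁺] = 0.019 M.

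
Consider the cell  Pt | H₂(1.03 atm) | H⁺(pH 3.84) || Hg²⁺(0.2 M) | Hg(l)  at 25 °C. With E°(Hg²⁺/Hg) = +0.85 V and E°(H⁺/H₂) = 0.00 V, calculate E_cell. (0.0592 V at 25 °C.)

The Hg²⁺/Hg couple is the cathode, so E°_cell = 0.85 V; n = 2.
[H⁺] = 10^(−3.84) = 1.4 × 10^-4 M, and Q = [H⁺]^2 / ([Hg²⁺]·P(H₂)) = 1.01 × 10^-7.
E = E° − (0.0592/2) log Q = 0.85 − (0.0592/2)(-6.994) = 1.057 V.

1.06 V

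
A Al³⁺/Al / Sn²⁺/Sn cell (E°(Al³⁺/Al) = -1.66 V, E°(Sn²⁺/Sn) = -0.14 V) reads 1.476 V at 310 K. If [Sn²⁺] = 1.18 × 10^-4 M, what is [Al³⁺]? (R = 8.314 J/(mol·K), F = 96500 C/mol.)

1.8 × 10^-4 M

From the Nernst equation, ln Q = nF(E° − E)/RT = 6×96500×(1.52 − 1.476)/(8.314×310) = 9.885, so Q = 1.96 × 10^4.
With Q = [Al³⁺]^2/[Sn²⁺]^3 and the known concentrations, [Al³⁺]^2 in the numerator gives [Al³⁺] = 1.8 × 10^-4 M.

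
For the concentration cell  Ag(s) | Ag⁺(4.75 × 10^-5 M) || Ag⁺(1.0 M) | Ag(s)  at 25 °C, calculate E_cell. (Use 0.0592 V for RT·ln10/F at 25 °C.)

Both half-cells are Ag⁺/Ag, so E°_cell = 0. The concentrated side is the cathode; the cell reaction moves Ag⁺ from high to low concentration with n = 1.
Q = [Ag⁺]_dilute/[Ag⁺]_conc = 4.75 × 10^-5/1.0 = 4.75 × 10^-5.
E = 0 − (0.0592/1) log Q = −(0.0592/1)(-4.323) = 0.2559 V.

0.26 V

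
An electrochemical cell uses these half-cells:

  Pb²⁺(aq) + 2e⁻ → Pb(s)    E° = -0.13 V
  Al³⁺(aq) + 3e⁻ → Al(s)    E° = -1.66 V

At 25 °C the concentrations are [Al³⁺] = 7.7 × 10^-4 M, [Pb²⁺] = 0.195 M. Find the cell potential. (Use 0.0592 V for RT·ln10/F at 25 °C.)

The Pb²⁺/Pb couple has the higher reduction potential and acts as the cathode, so E°_cell = -0.13 − (-1.66) = 1.53 V.
Balancing electrons gives n = 6; the reaction quotient is Q = [Al³⁺]^2/[Pb²⁺]^3 = 8 × 10^-5.
At 25 °C, E = E° − (0.0592/n) log Q = 1.53 − (0.0592/6)(-4.097) = 1.530 + 0.040 = 1.570 V.

1.57 V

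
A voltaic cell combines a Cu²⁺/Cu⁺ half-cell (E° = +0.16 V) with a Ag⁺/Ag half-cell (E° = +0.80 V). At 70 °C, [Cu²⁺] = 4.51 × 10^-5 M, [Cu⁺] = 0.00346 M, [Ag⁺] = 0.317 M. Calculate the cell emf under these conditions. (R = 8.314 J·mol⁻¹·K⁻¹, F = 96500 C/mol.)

0.734 V

The Ag⁺/Ag couple has the higher reduction potential and acts as the cathode, so E°_cell = +0.80 − (+0.16) = 0.64 V.
Balancing electrons gives n = 1; the reaction quotient is Q = [Cu²⁺]/([Cu⁺]·[Ag⁺]) = 0.0411.
E = E° − (RT/nF) ln Q = 0.64 − (8.314×343)/(1×96500) × (-3.191) = 0.640 + 0.094 = 0.734 V.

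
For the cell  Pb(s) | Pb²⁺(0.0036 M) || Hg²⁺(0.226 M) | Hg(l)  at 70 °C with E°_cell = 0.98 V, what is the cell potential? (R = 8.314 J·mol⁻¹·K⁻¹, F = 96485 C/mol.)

1.04 V

Balancing electrons gives n = 2; the reaction quotient is Q = [Pb²⁺]/[Hg²⁺] = 0.0159.
E = E° − (RT/nF) ln Q = 0.98 − (8.314×343)/(2×96485) × (-4.140) = 0.980 + 0.061 = 1.041 V.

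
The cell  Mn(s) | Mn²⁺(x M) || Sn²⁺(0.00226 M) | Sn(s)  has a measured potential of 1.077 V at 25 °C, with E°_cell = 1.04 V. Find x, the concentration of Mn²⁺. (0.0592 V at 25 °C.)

1.3 × 10^-4 M

From the Nernst equation, log Q = n(E° − E)/0.0592 = 2(1.04 − 1.077)/0.0592 = -1.250, so Q = 0.0562.
With Q = [Mn²⁺]/[Sn²⁺] and the known concentrations, [Mn²⁺] in the numerator gives [Mn²⁺] = 1.3 × 10^-4 M.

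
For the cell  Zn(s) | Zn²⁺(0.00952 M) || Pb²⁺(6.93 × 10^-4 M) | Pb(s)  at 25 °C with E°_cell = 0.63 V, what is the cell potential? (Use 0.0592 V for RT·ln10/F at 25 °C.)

Balancing electrons gives n = 2; the reaction quotient is Q = [Zn²⁺]/[Pb²⁺] = 13.7.
At 25 °C, E = E° − (0.0592/n) log Q = 0.63 − (0.0592/2)(1.138) = 0.630 − 0.034 = 0.596 V.

0.596 V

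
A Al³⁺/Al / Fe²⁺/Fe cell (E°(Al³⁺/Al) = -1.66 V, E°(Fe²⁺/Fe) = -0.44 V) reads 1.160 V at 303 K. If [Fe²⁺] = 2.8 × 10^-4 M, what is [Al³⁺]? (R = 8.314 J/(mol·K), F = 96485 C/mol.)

From the Nernst equation, ln Q = nF(E° − E)/RT = 6×96485×(1.22 − 1.160)/(8.314×303) = 13.788, so Q = 9.73 × 10^5.
With Q = [Al³⁺]^2/[Fe²⁺]^3 and the known concentrations, [Al³⁺]^2 in the numerator gives [Al³⁺] = 0.0046 M.

0.0046 M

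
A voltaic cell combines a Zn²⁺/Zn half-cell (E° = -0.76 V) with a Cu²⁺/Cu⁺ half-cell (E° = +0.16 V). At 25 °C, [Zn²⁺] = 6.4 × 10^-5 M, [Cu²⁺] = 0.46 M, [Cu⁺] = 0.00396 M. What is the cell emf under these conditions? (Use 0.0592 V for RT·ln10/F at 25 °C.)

The Cu²⁺/Cu⁺ couple has the higher reduction potential and acts as the cathode, so E°_cell = +0.16 − (-0.76) = 0.92 V.
Balancing electrons gives n = 2; the reaction quotient is Q = [Zn²⁺]·[Cu⁺]^2/[Cu²⁺]^2 = 4.74 × 10^-9.
At 25 °C, E = E° − (0.0592/n) log Q = 0.92 − (0.0592/2)(-8.324) = 0.920 + 0.246 = 1.166 V.

1.17 V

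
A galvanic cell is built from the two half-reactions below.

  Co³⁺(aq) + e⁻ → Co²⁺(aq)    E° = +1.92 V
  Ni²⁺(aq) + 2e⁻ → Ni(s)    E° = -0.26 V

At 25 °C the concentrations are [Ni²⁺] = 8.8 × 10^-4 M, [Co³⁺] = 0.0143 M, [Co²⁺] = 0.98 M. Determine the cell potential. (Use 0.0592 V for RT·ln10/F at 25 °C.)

2.16 V

The Co³⁺/Co²⁺ couple has the higher reduction potential and acts as the cathode, so E°_cell = +1.92 − (-0.26) = 2.18 V.
Balancing electrons gives n = 2; the reaction quotient is Q = [Ni²⁺]·[Co²⁺]^2/[Co³⁺]^2 = 4.13.
At 25 °C, E = E° − (0.0592/n) log Q = 2.18 − (0.0592/2)(0.616) = 2.180 − 0.018 = 2.162 V.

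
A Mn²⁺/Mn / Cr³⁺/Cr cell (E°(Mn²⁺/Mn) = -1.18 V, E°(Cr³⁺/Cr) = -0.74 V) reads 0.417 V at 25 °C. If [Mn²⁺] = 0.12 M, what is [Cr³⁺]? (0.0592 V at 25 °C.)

From the Nernst equation, log Q = n(E° − E)/0.0592 = 6(0.44 − 0.417)/0.0592 = 2.331, so Q = 214.
With Q = [Mn²⁺]^3/[Cr³⁺]^2 and the known concentrations, [Cr³⁺]^2 in the denominator gives [Cr³⁺] = 0.0028 M.

0.0028 M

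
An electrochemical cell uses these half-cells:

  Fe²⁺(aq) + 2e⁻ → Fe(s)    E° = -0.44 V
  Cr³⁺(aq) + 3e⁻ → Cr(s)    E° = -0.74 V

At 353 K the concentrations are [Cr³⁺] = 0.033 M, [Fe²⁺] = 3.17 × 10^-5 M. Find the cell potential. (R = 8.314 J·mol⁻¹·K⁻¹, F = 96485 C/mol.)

The Fe²⁺/Fe couple has the higher reduction potential and acts as the cathode, so E°_cell = -0.44 − (-0.74) = 0.30 V.
Balancing electrons gives n = 6; the reaction quotient is Q = [Cr³⁺]^2/[Fe²⁺]^3 = 3.42 × 10^10.
E = E° − (RT/nF) ln Q = 0.30 − (8.314×353)/(6×96485) × (24.255) = 0.300 − 0.123 = 0.177 V.

0.177 V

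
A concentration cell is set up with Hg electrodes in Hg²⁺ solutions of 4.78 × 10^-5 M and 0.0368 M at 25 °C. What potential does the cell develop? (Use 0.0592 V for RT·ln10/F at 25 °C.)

Both half-cells are Hg²⁺/Hg, so E°_cell = 0. The concentrated side is the cathode; the cell reaction moves Hg²⁺ from high to low concentration with n = 2.
Q = [Hg²⁺]_dilute/[Hg²⁺]_conc = 4.78 × 10^-5/0.0368 = 0.00130.
E = 0 − (0.0592/2) log Q = −(0.0592/2)(-2.886) = 0.0854 V.

0.085 V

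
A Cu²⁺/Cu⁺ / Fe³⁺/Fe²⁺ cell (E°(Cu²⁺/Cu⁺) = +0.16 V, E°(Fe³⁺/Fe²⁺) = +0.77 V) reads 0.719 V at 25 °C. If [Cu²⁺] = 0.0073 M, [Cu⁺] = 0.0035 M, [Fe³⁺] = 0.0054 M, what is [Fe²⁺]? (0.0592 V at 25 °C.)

From the Nernst equation, log Q = n(E° − E)/0.0592 = 1(0.61 − 0.719)/0.0592 = -1.841, so Q = 0.0144.
With Q = [Cu²⁺]·[Fe²⁺]/([Cu⁺]·[Fe³⁺]) and the known concentrations, [Fe²⁺] in the numerator gives [Fe²⁺] = 3.7 × 10^-5 M.

3.7 × 10^-5 M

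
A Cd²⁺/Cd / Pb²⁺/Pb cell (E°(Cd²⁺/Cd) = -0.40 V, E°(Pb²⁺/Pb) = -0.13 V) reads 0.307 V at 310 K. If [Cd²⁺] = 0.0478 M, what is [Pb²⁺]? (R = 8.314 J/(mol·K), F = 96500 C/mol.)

0.76 M

From the Nernst equation, ln Q = nF(E° − E)/RT = 2×96500×(0.27 − 0.307)/(8.314×310) = -2.771, so Q = 0.0626.
With Q = [Cd²⁺]/[Pb²⁺] and the known concentrations, [Pb²⁺] in the denominator gives [Pb²⁺] = 0.76 M.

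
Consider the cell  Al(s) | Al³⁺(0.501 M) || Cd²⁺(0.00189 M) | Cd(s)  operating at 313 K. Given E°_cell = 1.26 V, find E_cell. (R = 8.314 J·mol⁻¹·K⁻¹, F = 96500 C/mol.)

Balancing electrons gives n = 6; the reaction quotient is Q = [Al³⁺]^2/[Cd²⁺]^3 = 3.72 × 10^7.
E = E° − (RT/nF) ln Q = 1.26 − (8.314×313)/(6×96500) × (17.431) = 1.260 − 0.078 = 1.182 V.

1.18 V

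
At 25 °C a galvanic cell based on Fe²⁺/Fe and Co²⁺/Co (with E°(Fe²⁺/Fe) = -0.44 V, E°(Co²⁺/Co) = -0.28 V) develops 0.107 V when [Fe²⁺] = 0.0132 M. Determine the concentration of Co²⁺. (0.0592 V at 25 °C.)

2.1 × 10^-4 M

From the Nernst equation, log Q = n(E° − E)/0.0592 = 2(0.16 − 0.107)/0.0592 = 1.791, so Q = 61.7.
With Q = [Fe²⁺]/[Co²⁺] and the known concentrations, [Co²⁺] in the denominator gives [Co²⁺] = 2.1 × 10^-4 M.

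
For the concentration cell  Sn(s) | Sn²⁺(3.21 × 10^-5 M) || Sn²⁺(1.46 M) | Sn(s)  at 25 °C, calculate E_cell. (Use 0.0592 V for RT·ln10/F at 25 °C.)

Both half-cells are Sn²⁺/Sn, so E°_cell = 0. The concentrated side is the cathode; the cell reaction moves Sn²⁺ from high to low concentration with n = 2.
Q = [Sn²⁺]_dilute/[Sn²⁺]_conc = 3.21 × 10^-5/1.46 = 2.2 × 10^-5.
E = 0 − (0.0592/2) log Q = −(0.0592/2)(-4.658) = 0.1379 V.

0.14 V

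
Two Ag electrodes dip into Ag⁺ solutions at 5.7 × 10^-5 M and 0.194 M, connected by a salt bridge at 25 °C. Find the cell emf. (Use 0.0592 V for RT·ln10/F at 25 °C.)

0.21 V

Both half-cells are Ag⁺/Ag, so E°_cell = 0. The concentrated side is the cathode; the cell reaction moves Ag⁺ from high to low concentration with n = 1.
Q = [Ag⁺]_dilute/[Ag⁺]_conc = 5.7 × 10^-5/0.194 = 2.94 × 10^-4.
E = 0 − (0.0592/1) log Q = −(0.0592/1)(-3.532) = 0.2091 V.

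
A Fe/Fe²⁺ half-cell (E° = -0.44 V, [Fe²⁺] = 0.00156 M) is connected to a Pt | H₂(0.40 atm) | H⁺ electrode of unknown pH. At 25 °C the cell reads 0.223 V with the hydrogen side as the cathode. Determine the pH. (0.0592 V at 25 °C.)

pH = 5.27

E°_cell = 0.44 V and n = 2.
log Q = n(E° − E)/0.0592 = 2×(0.44 − 0.223)/0.0592 = 7.331.
With Q = [Fe²⁺]·P(H₂) / [H⁺]^2, solving for [H⁺] gives log[H⁺] = -5.268, so pH = 5.27.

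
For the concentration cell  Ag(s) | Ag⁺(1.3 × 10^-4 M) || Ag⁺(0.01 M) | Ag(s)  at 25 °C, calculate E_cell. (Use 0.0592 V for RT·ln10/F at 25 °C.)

Both half-cells are Ag⁺/Ag, so E°_cell = 0. The concentrated side is the cathode; the cell reaction moves Ag⁺ from high to low concentration with n = 1.
Q = [Ag⁺]_dilute/[Ag⁺]_conc = 1.3 × 10^-4/0.01 = 0.0130.
E = 0 − (0.0592/1) log Q = −(0.0592/1)(-1.886) = 0.1117 V.

0.11 V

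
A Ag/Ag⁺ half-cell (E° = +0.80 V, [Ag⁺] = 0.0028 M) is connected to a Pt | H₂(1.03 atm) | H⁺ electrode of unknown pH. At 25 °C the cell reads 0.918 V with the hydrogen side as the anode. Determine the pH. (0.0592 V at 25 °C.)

E°_cell = 0.80 V and n = 2.
log Q = n(E° − E)/0.0592 = 2×(0.80 − 0.918)/0.0592 = -3.986.
With Q = [H⁺]^2 / ([Ag⁺]^2·P(H₂)), solving for [H⁺] gives log[H⁺] = -4.540, so pH = 4.54.

pH = 4.54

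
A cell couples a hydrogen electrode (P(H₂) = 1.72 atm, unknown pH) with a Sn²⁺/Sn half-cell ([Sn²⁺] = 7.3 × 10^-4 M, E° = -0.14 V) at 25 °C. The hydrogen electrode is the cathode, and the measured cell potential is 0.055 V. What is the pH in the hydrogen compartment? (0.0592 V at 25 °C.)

pH = 2.89

E°_cell = 0.14 V and n = 2.
log Q = n(E° − E)/0.0592 = 2×(0.14 − 0.055)/0.0592 = 2.872.
With Q = [Sn²⁺]·P(H₂) / [H⁺]^2, solving for [H⁺] gives log[H⁺] = -2.886, so pH = 2.89.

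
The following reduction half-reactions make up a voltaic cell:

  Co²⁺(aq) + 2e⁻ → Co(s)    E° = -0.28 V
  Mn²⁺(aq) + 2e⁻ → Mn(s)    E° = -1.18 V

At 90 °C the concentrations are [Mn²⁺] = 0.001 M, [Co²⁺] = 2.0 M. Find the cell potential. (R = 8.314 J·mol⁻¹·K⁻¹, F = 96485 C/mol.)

The Co²⁺/Co couple has the higher reduction potential and acts as the cathode, so E°_cell = -0.28 − (-1.18) = 0.90 V.
Balancing electrons gives n = 2; the reaction quotient is Q = [Mn²⁺]/[Co²⁺] = 5 × 10^-4.
E = E° − (RT/nF) ln Q = 0.90 − (8.314×363)/(2×96485) × (-7.601) = 0.900 + 0.119 = 1.019 V.

1.02 V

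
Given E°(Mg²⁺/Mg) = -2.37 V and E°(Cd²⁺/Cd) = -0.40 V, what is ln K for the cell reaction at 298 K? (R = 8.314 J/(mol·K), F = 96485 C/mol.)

E°_cell = -0.40 − (-2.37) = 1.97 V, with n = 2 electrons transferred.
At equilibrium E = 0, so the Nernst equation gives ln K = nFE°/RT = (2)(96485)(1.97)/((8.314)(298)) = 153.44.

ln K = 153.4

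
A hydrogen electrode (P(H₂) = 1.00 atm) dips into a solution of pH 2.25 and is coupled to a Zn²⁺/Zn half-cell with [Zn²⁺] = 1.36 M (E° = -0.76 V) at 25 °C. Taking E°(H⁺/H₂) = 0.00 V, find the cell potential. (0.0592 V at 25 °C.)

The hydrogen couple is the cathode, so E°_cell = 0.76 V; n = 2.
[H⁺] = 10^(−2.25) = 0.0056 M, and Q = [Zn²⁺]·P(H₂) / [H⁺]^2 = 4.3 × 10^4.
E = E° − (0.0592/2) log Q = 0.76 − (0.0592/2)(4.634) = 0.623 V.

0.62 V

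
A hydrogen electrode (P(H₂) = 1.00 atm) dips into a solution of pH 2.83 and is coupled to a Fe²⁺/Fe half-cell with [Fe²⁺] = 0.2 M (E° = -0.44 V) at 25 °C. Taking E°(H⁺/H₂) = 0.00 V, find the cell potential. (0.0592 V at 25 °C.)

0.29 V

The hydrogen couple is the cathode, so E°_cell = 0.44 V; n = 2.
[H⁺] = 10^(−2.83) = 0.0015 M, and Q = [Fe²⁺]·P(H₂) / [H⁺]^2 = 9.14 × 10^4.
E = E° − (0.0592/2) log Q = 0.44 − (0.0592/2)(4.961) = 0.293 V.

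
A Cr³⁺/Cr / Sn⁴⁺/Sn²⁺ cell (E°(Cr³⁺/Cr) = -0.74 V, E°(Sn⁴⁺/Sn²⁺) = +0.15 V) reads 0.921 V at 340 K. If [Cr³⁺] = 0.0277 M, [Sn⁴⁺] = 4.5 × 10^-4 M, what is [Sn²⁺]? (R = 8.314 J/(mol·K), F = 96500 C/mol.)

From the Nernst equation, ln Q = nF(E° − E)/RT = 6×96500×(0.89 − 0.921)/(8.314×340) = -6.350, so Q = 0.00175.
With Q = [Cr³⁺]^2·[Sn²⁺]^3/[Sn⁴⁺]^3 and the known concentrations, [Sn²⁺]^3 in the numerator gives [Sn²⁺] = 5.9 × 10^-4 M.

5.9 × 10^-4 M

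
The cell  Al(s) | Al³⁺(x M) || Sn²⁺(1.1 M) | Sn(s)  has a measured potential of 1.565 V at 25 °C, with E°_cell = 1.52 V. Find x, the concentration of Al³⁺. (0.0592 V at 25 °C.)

0.006 M

From the Nernst equation, log Q = n(E° − E)/0.0592 = 6(1.52 − 1.565)/0.0592 = -4.561, so Q = 2.75 × 10^-5.
With Q = [Al³⁺]^2/[Sn²⁺]^3 and the known concentrations, [Al³⁺]^2 in the numerator gives [Al³⁺] = 0.006 M.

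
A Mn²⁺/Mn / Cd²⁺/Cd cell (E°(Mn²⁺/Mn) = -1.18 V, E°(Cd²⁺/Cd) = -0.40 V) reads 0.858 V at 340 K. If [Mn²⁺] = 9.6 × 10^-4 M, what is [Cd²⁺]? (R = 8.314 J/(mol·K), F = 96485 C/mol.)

0.2 M

From the Nernst equation, ln Q = nF(E° − E)/RT = 2×96485×(0.78 − 0.858)/(8.314×340) = -5.325, so Q = 0.00487.
With Q = [Mn²⁺]/[Cd²⁺] and the known concentrations, [Cd²⁺] in the denominator gives [Cd²⁺] = 0.2 M.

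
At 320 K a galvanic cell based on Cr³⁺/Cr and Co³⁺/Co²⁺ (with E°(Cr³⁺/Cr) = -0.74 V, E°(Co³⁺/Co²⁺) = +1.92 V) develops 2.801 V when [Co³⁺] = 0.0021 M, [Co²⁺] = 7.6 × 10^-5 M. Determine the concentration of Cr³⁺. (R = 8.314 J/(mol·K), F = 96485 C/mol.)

From the Nernst equation, ln Q = nF(E° − E)/RT = 3×96485×(2.66 − 2.801)/(8.314×320) = -15.341, so Q = 2.18 × 10^-7.
With Q = [Cr³⁺]·[Co²⁺]^3/[Co³⁺]^3 and the known concentrations, [Cr³⁺] in the numerator gives [Cr³⁺] = 0.0046 M.

0.0046 M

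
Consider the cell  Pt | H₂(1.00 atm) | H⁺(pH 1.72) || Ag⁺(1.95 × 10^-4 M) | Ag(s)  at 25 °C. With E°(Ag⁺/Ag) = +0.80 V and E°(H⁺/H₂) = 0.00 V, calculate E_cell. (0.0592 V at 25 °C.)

0.68 V

The Ag⁺/Ag couple is the cathode, so E°_cell = 0.80 V; n = 2.
[H⁺] = 10^(−1.72) = 0.019 M, and Q = [H⁺]^2 / ([Ag⁺]^2·P(H₂)) = 9550.
E = E° − (0.0592/2) log Q = 0.80 − (0.0592/2)(3.980) = 0.682 V.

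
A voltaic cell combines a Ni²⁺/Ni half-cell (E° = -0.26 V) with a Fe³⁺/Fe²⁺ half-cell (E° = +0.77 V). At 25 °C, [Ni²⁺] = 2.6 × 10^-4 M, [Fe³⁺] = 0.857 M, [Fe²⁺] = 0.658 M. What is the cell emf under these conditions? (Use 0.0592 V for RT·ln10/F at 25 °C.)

The Fe³⁺/Fe²⁺ couple has the higher reduction potential and acts as the cathode, so E°_cell = +0.77 − (-0.26) = 1.03 V.
Balancing electrons gives n = 2; the reaction quotient is Q = [Ni²⁺]·[Fe²⁺]^2/[Fe³⁺]^2 = 1.53 × 10^-4.
At 25 °C, E = E° − (0.0592/n) log Q = 1.03 − (0.0592/2)(-3.815) = 1.030 + 0.113 = 1.143 V.

1.14 V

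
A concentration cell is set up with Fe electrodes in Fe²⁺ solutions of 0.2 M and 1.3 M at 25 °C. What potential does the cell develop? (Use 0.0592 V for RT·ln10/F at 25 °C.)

0.024 V

Both half-cells are Fe²⁺/Fe, so E°_cell = 0. The concentrated side is the cathode; the cell reaction moves Fe²⁺ from high to low concentration with n = 2.
Q = [Fe²⁺]_dilute/[Fe²⁺]_conc = 0.2/1.3 = 0.154.
E = 0 − (0.0592/2) log Q = −(0.0592/2)(-0.813) = 0.0241 V.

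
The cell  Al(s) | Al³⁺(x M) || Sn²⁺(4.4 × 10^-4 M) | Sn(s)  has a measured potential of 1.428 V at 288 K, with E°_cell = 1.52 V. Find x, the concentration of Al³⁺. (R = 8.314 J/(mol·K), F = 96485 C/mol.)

0.62 M

From the Nernst equation, ln Q = nF(E° − E)/RT = 6×96485×(1.52 − 1.428)/(8.314×288) = 22.243, so Q = 4.57 × 10^9.
With Q = [Al³⁺]^2/[Sn²⁺]^3 and the known concentrations, [Al³⁺]^2 in the numerator gives [Al³⁺] = 0.62 M.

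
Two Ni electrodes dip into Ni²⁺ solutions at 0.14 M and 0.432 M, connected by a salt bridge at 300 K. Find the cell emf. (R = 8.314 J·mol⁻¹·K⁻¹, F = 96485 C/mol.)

Both half-cells are Ni²⁺/Ni, so E°_cell = 0. The concentrated side is the cathode; the cell reaction moves Ni²⁺ from high to low concentration with n = 2.
Q = [Ni²⁺]_dilute/[Ni²⁺]_conc = 0.14/0.432 = 0.324.
E = 0 − (RT/nF) ln Q = −((8.314×300)/(2×96485))(-1.127) = 0.0146 V.

0.015 V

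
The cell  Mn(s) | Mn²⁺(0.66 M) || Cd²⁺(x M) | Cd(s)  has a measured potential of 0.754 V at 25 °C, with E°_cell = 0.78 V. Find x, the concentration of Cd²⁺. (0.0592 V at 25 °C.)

0.087 M

From the Nernst equation, log Q = n(E° − E)/0.0592 = 2(0.78 − 0.754)/0.0592 = 0.878, so Q = 7.56.
With Q = [Mn²⁺]/[Cd²⁺] and the known concentrations, [Cd²⁺] in the denominator gives [Cd²⁺] = 0.087 M.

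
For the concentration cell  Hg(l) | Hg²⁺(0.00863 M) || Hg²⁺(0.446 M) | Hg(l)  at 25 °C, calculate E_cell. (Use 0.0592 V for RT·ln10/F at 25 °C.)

0.051 V

Both half-cells are Hg²⁺/Hg, so E°_cell = 0. The concentrated side is the cathode; the cell reaction moves Hg²⁺ from high to low concentration with n = 2.
Q = [Hg²⁺]_dilute/[Hg²⁺]_conc = 0.00863/0.446 = 0.0193.
E = 0 − (0.0592/2) log Q = −(0.0592/2)(-1.713) = 0.0507 V.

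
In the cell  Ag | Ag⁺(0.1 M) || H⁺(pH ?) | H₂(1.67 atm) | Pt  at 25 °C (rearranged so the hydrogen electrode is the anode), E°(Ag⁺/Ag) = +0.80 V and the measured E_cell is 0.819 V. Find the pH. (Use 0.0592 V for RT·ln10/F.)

pH = 1.21

E°_cell = 0.80 V and n = 2.
log Q = n(E° − E)/0.0592 = 2×(0.80 − 0.819)/0.0592 = -0.642.
With Q = [H⁺]^2 / ([Ag⁺]^2·P(H₂)), solving for [H⁺] gives log[H⁺] = -1.210, so pH = 1.21.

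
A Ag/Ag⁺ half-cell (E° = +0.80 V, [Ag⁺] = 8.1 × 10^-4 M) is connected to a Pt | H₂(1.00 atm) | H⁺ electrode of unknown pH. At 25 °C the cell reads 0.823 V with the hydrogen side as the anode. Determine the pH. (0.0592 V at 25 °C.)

E°_cell = 0.80 V and n = 2.
log Q = n(E° − E)/0.0592 = 2×(0.80 − 0.823)/0.0592 = -0.777.
With Q = [H⁺]^2 / ([Ag⁺]^2·P(H₂)), solving for [H⁺] gives log[H⁺] = -3.480, so pH = 3.48.

pH = 3.48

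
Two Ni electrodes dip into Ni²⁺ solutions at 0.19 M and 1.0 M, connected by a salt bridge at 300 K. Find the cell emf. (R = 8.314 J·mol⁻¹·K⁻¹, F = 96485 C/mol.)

Both half-cells are Ni²⁺/Ni, so E°_cell = 0. The concentrated side is the cathode; the cell reaction moves Ni²⁺ from high to low concentration with n = 2.
Q = [Ni²⁺]_dilute/[Ni²⁺]_conc = 0.19/1.0 = 0.190.
E = 0 − (RT/nF) ln Q = −((8.314×300)/(2×96485))(-1.661) = 0.0215 V.

0.021 V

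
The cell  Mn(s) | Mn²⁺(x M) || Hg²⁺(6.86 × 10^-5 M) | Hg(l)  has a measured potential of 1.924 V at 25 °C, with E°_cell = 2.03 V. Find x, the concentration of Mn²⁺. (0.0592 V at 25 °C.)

From the Nernst equation, log Q = n(E° − E)/0.0592 = 2(2.03 − 1.924)/0.0592 = 3.581, so Q = 3810.
With Q = [Mn²⁺]/[Hg²⁺] and the known concentrations, [Mn²⁺] in the numerator gives [Mn²⁺] = 0.26 M.

0.26 M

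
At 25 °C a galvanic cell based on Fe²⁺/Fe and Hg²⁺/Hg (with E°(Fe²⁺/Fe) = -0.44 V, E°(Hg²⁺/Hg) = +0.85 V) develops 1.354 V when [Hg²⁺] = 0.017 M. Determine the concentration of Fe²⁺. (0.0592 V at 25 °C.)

From the Nernst equation, log Q = n(E° − E)/0.0592 = 2(1.29 − 1.354)/0.0592 = -2.162, so Q = 0.00688.
With Q = [Fe²⁺]/[Hg²⁺] and the known concentrations, [Fe²⁺] in the numerator gives [Fe²⁺] = 1.2 × 10^-4 M.

1.2 × 10^-4 M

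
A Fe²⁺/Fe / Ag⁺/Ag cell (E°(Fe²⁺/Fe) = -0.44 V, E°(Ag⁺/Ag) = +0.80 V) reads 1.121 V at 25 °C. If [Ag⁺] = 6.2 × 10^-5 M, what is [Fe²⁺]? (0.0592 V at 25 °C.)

From the Nernst equation, log Q = n(E° − E)/0.0592 = 2(1.24 − 1.121)/0.0592 = 4.020, so Q = 1.05 × 10^4.
With Q = [Fe²⁺]/[Ag⁺]^2 and the known concentrations, [Fe²⁺] in the numerator gives [Fe²⁺] = 4 × 10^-5 M.

4 × 10^-5 M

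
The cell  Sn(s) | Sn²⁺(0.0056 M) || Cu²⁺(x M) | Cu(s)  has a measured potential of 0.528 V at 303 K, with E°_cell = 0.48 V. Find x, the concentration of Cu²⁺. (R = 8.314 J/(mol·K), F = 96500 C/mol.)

0.22 M

From the Nernst equation, ln Q = nF(E° − E)/RT = 2×96500×(0.48 − 0.528)/(8.314×303) = -3.677, so Q = 0.0253.
With Q = [Sn²⁺]/[Cu²⁺] and the known concentrations, [Cu²⁺] in the denominator gives [Cu²⁺] = 0.22 M.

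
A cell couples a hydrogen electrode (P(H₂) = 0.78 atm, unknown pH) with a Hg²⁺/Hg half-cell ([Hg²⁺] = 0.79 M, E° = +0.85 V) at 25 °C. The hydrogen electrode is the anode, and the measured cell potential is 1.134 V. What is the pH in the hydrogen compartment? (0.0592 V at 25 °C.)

pH = 4.90

E°_cell = 0.85 V and n = 2.
log Q = n(E° − E)/0.0592 = 2×(0.85 − 1.134)/0.0592 = -9.595.
With Q = [H⁺]^2 / ([Hg²⁺]·P(H₂)), solving for [H⁺] gives log[H⁺] = -4.902, so pH = 4.90.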